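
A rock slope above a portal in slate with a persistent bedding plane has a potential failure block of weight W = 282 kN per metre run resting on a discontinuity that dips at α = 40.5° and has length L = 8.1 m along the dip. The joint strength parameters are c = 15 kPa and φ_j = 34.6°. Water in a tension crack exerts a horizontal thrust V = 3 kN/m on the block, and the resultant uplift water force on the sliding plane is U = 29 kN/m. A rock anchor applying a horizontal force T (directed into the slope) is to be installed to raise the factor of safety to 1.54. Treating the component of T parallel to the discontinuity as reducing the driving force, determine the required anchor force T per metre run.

T = 23 kN/m

Resolving forces along and normal to the sliding plane, with the horizontal anchor force T adding T·sinα to the effective normal force and T·cosα acting up the plane against the driving force:
FS = [cL + (W cosα − U − V sinα + T sinα) tanφ_j] / [W sinα + V cosα − T cosα]
Without the anchor: N' = 183.5 kN/m, driving T_d = 185.4 kN/m, resisting R = 15·8.1 + 183.5·tan34.6° = 248.1 kN/m, FS = 1.34.
Setting FS = 1.54 and solving for T:
1.54·(185.4 − T cos40.5°) = 248.1 + T sin40.5°·tan34.6°
T·(sin40.5°·tan34.6° + 1.54·cos40.5°) = 1.54·185.4 − 248.1
T·(0.6494·0.6899 + 1.54·0.7604) = 285.6 − 248.1 = 37.5
T·1.6190 = 37.5
T = 23.1 kN/m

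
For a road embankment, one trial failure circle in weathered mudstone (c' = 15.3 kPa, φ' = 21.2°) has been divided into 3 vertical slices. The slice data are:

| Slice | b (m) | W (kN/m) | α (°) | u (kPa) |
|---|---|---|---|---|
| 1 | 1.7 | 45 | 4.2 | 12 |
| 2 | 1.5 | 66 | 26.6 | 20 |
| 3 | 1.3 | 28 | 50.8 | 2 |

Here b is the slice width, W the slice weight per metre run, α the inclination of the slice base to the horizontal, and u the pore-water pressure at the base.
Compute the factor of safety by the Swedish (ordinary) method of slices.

FS = 1.98

Ordinary method of slices: FS = Σ[c'·Δl_i + (W_i cosα_i − u_i·Δl_i)·tanφ'] / Σ W_i sinα_i, with Δl_i = b_i / cosα_i.
Slice 1: Δl = 1.7/cos4.2° = 1.705 m; N'_1 = 45·cos4.2° − 12·1.705 = 24.4; c'Δl = 26.08; W sinα = 3.3
Slice 2: Δl = 1.5/cos26.6° = 1.678 m; N'_2 = 66·cos26.6° − 20·1.678 = 25.5; c'Δl = 25.67; W sinα = 29.6
Slice 3: Δl = 1.3/cos50.8° = 2.057 m; N'_3 = 28·cos50.8° − 2·2.057 = 13.6; c'Δl = 31.47; W sinα = 21.7
Σc'Δl = 83.2 kN/m; ΣN' = 63.5 kN/m; ΣW sinα = 54.5 kN/m
Resisting = 83.2 + 63.5·tan21.2° = 83.2 + 24.6 = 107.8 kN/m
FS = 107.8 / 54.5 = 1.977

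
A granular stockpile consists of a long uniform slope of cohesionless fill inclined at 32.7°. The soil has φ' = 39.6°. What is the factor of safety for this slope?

FS = 1.29

For a dry cohesionless infinite slope the factor of safety is FS = tanφ' / tanβ.
FS = tan39.6° / tan32.7° = 0.8273 / 0.6420 = 1.289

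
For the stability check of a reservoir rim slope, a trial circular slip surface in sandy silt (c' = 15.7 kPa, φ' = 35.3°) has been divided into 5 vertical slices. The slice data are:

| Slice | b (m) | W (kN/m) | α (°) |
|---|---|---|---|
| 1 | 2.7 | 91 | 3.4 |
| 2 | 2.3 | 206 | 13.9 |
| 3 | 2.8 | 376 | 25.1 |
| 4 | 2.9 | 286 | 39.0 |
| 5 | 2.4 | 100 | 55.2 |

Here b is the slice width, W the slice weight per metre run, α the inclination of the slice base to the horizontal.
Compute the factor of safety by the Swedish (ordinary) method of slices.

Ordinary method of slices: FS = Σ[c'·Δl_i + (W_i cosα_i)·tanφ'] / Σ W_i sinα_i, with Δl_i = b_i / cosα_i.
Slice 1: Δl = 2.7/cos3.4° = 2.705 m; N'_1 = 91·cos3.4° = 90.8; c'Δl = 42.46; W sinα = 5.4
Slice 2: Δl = 2.3/cos13.9° = 2.369 m; N'_2 = 206·cos13.9° = 200.0; c'Δl = 37.20; W sinα = 49.5
Slice 3: Δl = 2.8/cos25.1° = 3.092 m; N'_3 = 376·cos25.1° = 340.5; c'Δl = 48.54; W sinα = 159.5
Slice 4: Δl = 2.9/cos39.0° = 3.732 m; N'_4 = 286·cos39.0° = 222.3; c'Δl = 58.59; W sinα = 180.0
Slice 5: Δl = 2.4/cos55.2° = 4.205 m; N'_5 = 100·cos55.2° = 57.1; c'Δl = 66.02; W sinα = 82.1
Σc'Δl = 252.8 kN/m; ΣN' = 910.6 kN/m; ΣW sinα = 476.5 kN/m
Resisting = 252.8 + 910.6·tan35.3° = 252.8 + 644.8 = 897.6 kN/m
FS = 897.6 / 476.5 = 1.884

FS = 1.88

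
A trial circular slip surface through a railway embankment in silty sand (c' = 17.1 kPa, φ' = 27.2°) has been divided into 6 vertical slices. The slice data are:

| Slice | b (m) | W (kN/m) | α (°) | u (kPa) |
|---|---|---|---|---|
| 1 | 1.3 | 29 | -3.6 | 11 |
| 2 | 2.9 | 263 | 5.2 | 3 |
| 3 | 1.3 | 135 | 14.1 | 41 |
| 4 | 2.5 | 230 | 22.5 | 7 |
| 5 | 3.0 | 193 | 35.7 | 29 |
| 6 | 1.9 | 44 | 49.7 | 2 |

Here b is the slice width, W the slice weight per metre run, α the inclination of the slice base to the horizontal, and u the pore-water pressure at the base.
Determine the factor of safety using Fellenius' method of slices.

FS = 1.96

Ordinary method of slices: FS = Σ[c'·Δl_i + (W_i cosα_i − u_i·Δl_i)·tanφ'] / Σ W_i sinα_i, with Δl_i = b_i / cosα_i.
Slice 1: Δl = 1.3/cos(-3.6°) = 1.303 m; N'_1 = 29·cos(-3.6°) − 11·1.303 = 14.6; c'Δl = 22.27; W sinα = -1.8
Slice 2: Δl = 2.9/cos5.2° = 2.912 m; N'_2 = 263·cos5.2° − 3·2.912 = 253.2; c'Δl = 49.79; W sinα = 23.8
Slice 3: Δl = 1.3/cos14.1° = 1.340 m; N'_3 = 135·cos14.1° − 41·1.340 = 76.0; c'Δl = 22.92; W sinα = 32.9
Slice 4: Δl = 2.5/cos22.5° = 2.706 m; N'_4 = 230·cos22.5° − 7·2.706 = 193.6; c'Δl = 46.27; W sinα = 88.0
Slice 5: Δl = 3.0/cos35.7° = 3.694 m; N'_5 = 193·cos35.7° − 29·3.694 = 49.6; c'Δl = 63.17; W sinα = 112.6
Slice 6: Δl = 1.9/cos49.7° = 2.938 m; N'_6 = 44·cos49.7° − 2·2.938 = 22.6; c'Δl = 50.23; W sinα = 33.6
Σc'Δl = 254.7 kN/m; ΣN' = 609.5 kN/m; ΣW sinα = 289.1 kN/m
Resisting = 254.7 + 609.5·tan27.2° = 254.7 + 313.2 = 567.9 kN/m
FS = 567.9 / 289.1 = 1.964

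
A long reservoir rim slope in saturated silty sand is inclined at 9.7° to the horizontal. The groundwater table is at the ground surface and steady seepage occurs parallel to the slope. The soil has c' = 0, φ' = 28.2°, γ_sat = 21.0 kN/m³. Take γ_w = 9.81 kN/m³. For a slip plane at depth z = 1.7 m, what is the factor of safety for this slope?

FS = 1.67

With seepage parallel to the slope and the water table at the surface, the effective normal stress on the slip plane uses the buoyant unit weight γ' = γ_sat − γ_w while the driving shear stress uses γ_sat:
FS = [c' + γ' z cos²β tanφ'] / [γ_sat z sinβ cosβ]
(For c' = 0 this reduces to FS = (γ'/γ_sat)·tanφ'/tanβ.)
γ' = 21.0 − 9.81 = 11.19 kN/m³
Numerator = 0.0 + 11.19·1.7·cos²9.7°·tan28.2° = 0.0 + 11.19·1.7·0.9716·0.5362 = 9.910 kPa
Denominator = 21.0·1.7·sin9.7°·cos9.7° = 21.0·1.7·0.1685·0.9857 = 5.929 kPa
FS = 9.910 / 5.929 = 1.672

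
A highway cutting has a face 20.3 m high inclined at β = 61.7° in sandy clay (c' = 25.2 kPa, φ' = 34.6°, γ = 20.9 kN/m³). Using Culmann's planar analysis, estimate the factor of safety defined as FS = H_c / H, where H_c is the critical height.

FS = 1.57

H_c = (4c'/γ) · sinβ cosφ' / [1 − cos(β − φ')]
    = (4·25.2/20.9) · sin61.7°·cos34.6° / [1 − cos27.1°]
    = 4.823 · 0.7248 / 0.1098 = 31.84 m
FS = H_c / H = 31.84 / 20.3 = 1.568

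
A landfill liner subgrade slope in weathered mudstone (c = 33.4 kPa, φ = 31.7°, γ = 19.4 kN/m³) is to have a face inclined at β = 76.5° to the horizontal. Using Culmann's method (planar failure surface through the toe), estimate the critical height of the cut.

H_c = 19.62 m

Culmann's analysis gives the critical failure plane at α_cr = (β + φ)/2 = (76.5 + 31.7)/2 = 54.1°, and the critical height
H_c = (4c/γ) · sinβ cosφ / [1 − cos(β − φ)]
    = (4·33.4/19.4) · sin76.5°·cos31.7° / [1 − cos(44.8°)]
    = 6.887 · 0.9724·0.8508 / [1 − 0.7096]
    = 6.887 · 0.8273 / 0.2904
    = 19.62 m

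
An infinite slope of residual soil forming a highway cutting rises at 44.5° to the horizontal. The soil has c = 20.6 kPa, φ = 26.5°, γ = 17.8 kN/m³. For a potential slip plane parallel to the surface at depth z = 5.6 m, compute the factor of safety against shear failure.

For an infinite slope with a slip plane parallel to the surface (no pore pressure): FS = [c + γz cos²β tanφ] / [γz sinβ cosβ].
γz = 17.8·5.6 = 99.68 kN/m²
Numerator = 20.6 + 99.68·cos²44.5°·tan26.5° = 20.6 + 99.68·0.5087·0.4986 = 45.883 kPa
Denominator = 99.68·sin44.5°·cos44.5° = 99.68·0.7009·0.7133 = 49.832 kPa
FS = 45.883 / 49.832 = 0.921

FS = 0.92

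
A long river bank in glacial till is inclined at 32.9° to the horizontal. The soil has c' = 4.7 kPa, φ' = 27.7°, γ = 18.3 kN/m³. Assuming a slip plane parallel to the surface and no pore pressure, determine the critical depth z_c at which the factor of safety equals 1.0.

Setting FS = 1.00 in FS = [c' + γz cos²β tanφ'] / [γz sinβ cosβ] and solving for z:
z = c' / [γ cosβ (FS·sinβ − cosβ·tanφ')]
  = 4.7 / [18.3·cos32.9°·(1.00·sin32.9° − cos32.9°·tan27.7°)]
  = 4.7 / [18.3·0.8396·(1.00·0.5432 − 0.8396·0.5250)]
  = 4.7 / 1.5728 = 2.988 m

z_c = 2.99 m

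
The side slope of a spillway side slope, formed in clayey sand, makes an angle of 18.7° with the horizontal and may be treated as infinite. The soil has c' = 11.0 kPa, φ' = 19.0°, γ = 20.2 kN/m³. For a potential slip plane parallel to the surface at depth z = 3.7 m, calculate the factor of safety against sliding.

For an infinite slope with a slip plane parallel to the surface (no pore pressure): FS = [c' + γz cos²β tanφ'] / [γz sinβ cosβ].
γz = 20.2·3.7 = 74.74 kN/m²
Numerator = 11.0 + 74.74·cos²18.7°·tan19.0° = 11.0 + 74.74·0.8972·0.3443 = 34.090 kPa
Denominator = 74.74·sin18.7°·cos18.7° = 74.74·0.3206·0.9472 = 22.698 kPa
FS = 34.090 / 22.698 = 1.502

FS = 1.50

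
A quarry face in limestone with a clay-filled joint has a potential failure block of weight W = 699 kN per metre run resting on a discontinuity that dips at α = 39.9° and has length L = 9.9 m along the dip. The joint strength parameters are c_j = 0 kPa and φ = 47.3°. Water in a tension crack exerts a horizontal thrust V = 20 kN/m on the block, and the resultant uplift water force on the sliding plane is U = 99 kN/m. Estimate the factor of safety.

FS = 0.99

Resolving the block weight along and normal to the plane and applying the Mohr–Coulomb strength on the joint:
N' = W cosα − U − V sinα = 699·cos39.9° − 99 − 20·sin39.9° = 424.4 kN/m
Driving force T = W sinα + V cosα = 699·sin39.9° + 20·cos39.9° = 463.7 kN/m
Resisting force R = c_j·L + N'·tanφ = 0·9.9 + 424.4·tan47.3° = 0.0 + 459.9 = 459.9 kN/m
FS = R / T = 459.9 / 463.7 = 0.992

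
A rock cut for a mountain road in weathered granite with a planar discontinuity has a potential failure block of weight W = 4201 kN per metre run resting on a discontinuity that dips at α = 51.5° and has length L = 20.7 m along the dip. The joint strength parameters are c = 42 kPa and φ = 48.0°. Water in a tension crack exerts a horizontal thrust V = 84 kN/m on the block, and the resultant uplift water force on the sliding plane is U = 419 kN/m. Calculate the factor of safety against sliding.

Resolving the block weight along and normal to the plane and applying the Mohr–Coulomb strength on the joint:
N' = W cosα − U − V sinα = 4201·cos51.5° − 419 − 84·sin51.5° = 2130.4 kN/m
Driving force T = W sinα + V cosα = 4201·sin51.5° + 84·cos51.5° = 3340.0 kN/m
Resisting force R = c·L + N'·tanφ = 42·20.7 + 2130.4·tan48.0° = 869.4 + 2366.1 = 3235.5 kN/m
FS = R / T = 3235.5 / 3340.0 = 0.969

FS = 0.97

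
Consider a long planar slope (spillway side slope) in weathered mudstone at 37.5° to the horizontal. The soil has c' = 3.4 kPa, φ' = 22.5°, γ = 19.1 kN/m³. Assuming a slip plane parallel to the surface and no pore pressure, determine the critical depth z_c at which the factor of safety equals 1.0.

Setting FS = 1.00 in FS = [c' + γz cos²β tanφ'] / [γz sinβ cosβ] and solving for z:
z = c' / [γ cosβ (FS·sinβ − cosβ·tanφ')]
  = 3.4 / [19.1·cos37.5°·(1.00·sin37.5° − cos37.5°·tan22.5°)]
  = 3.4 / [19.1·0.7934·(1.00·0.6088 − 0.7934·0.4142)]
  = 3.4 / 4.2450 = 0.801 m

z_c = 0.80 m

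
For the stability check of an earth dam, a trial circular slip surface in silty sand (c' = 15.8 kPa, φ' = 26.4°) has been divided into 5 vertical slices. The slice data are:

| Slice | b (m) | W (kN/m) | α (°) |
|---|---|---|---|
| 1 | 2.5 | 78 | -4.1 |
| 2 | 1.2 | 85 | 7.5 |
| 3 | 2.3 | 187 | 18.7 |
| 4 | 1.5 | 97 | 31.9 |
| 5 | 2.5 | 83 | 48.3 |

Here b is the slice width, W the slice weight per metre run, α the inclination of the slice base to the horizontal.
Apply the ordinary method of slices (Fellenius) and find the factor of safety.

FS = 2.36

Ordinary method of slices: FS = Σ[c'·Δl_i + (W_i cosα_i)·tanφ'] / Σ W_i sinα_i, with Δl_i = b_i / cosα_i.
Slice 1: Δl = 2.5/cos(-4.1°) = 2.506 m; N'_1 = 78·cos(-4.1°) = 77.8; c'Δl = 39.60; W sinα = -5.6
Slice 2: Δl = 1.2/cos7.5° = 1.210 m; N'_2 = 85·cos7.5° = 84.3; c'Δl = 19.12; W sinα = 11.1
Slice 3: Δl = 2.3/cos18.7° = 2.428 m; N'_3 = 187·cos18.7° = 177.1; c'Δl = 38.37; W sinα = 60.0
Slice 4: Δl = 1.5/cos31.9° = 1.767 m; N'_4 = 97·cos31.9° = 82.4; c'Δl = 27.92; W sinα = 51.3
Slice 5: Δl = 2.5/cos48.3° = 3.758 m; N'_5 = 83·cos48.3° = 55.2; c'Δl = 59.38; W sinα = 62.0
Σc'Δl = 184.4 kN/m; ΣN' = 476.8 kN/m; ΣW sinα = 178.7 kN/m
Resisting = 184.4 + 476.8·tan26.4° = 184.4 + 236.7 = 421.1 kN/m
FS = 421.1 / 178.7 = 2.356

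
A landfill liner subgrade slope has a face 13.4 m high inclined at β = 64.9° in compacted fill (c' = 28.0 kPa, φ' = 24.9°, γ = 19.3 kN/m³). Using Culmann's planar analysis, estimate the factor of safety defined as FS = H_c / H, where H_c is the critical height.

FS = 1.52

H_c = (4c'/γ) · sinβ cosφ' / [1 − cos(β − φ')]
    = (4·28.0/19.3) · sin64.9°·cos24.9° / [1 − cos40.0°]
    = 5.803 · 0.8214 / 0.2340 = 20.37 m
FS = H_c / H = 20.37 / 13.4 = 1.520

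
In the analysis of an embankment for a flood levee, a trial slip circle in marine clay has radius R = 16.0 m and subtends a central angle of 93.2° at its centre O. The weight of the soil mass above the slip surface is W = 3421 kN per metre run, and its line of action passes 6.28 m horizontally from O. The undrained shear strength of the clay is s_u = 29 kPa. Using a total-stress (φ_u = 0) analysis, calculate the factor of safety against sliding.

FS = 0.56

Taking moments about the centre O, the resisting moment is provided by the undrained shear strength acting along the arc:
Arc length L_a = R·θ = 16.0·(93.2°·π/180) = 16.0·1.6266 = 26.03 m
M_R = s_u·L_a·R = 29·26.03·16.0 = 12076.2 kN·m/m
M_D = W·d = 3421·6.28 = 21483.9 kN·m/m
FS = M_R / M_D = 12076.2 / 21483.9 = 0.562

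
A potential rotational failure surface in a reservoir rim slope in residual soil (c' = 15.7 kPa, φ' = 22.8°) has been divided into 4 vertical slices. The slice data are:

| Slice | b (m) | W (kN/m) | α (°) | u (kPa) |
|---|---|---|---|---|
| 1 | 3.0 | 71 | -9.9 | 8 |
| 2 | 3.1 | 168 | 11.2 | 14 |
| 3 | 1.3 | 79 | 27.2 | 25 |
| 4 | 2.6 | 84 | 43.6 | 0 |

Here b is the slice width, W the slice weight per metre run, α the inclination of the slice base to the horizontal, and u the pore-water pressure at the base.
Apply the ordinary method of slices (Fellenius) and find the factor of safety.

FS = 2.50

Ordinary method of slices: FS = Σ[c'·Δl_i + (W_i cosα_i − u_i·Δl_i)·tanφ'] / Σ W_i sinα_i, with Δl_i = b_i / cosα_i.
Slice 1: Δl = 3.0/cos(-9.9°) = 3.045 m; N'_1 = 71·cos(-9.9°) − 8·3.045 = 45.6; c'Δl = 47.81; W sinα = -12.2
Slice 2: Δl = 3.1/cos11.2° = 3.160 m; N'_2 = 168·cos11.2° − 14·3.160 = 120.6; c'Δl = 49.61; W sinα = 32.6
Slice 3: Δl = 1.3/cos27.2° = 1.462 m; N'_3 = 79·cos27.2° − 25·1.462 = 33.7; c'Δl = 22.95; W sinα = 36.1
Slice 4: Δl = 2.6/cos43.6° = 3.590 m; N'_4 = 84·cos43.6° − 0·3.590 = 60.8; c'Δl = 56.37; W sinα = 57.9
Σc'Δl = 176.7 kN/m; ΣN' = 260.7 kN/m; ΣW sinα = 114.5 kN/m
Resisting = 176.7 + 260.7·tan22.8° = 176.7 + 109.6 = 286.3 kN/m
FS = 286.3 / 114.5 = 2.501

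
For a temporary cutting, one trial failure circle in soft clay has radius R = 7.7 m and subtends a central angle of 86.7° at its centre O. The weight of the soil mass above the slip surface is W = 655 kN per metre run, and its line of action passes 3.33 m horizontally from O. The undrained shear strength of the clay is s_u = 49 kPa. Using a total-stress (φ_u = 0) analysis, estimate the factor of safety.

FS = 2.02

Taking moments about the centre O, the resisting moment is provided by the undrained shear strength acting along the arc:
Arc length L_a = R·θ = 7.7·(86.7°·π/180) = 7.7·1.5132 = 11.65 m
M_R = s_u·L_a·R = 49·11.65·7.7 = 4396.2 kN·m/m
M_D = W·d = 655·3.33 = 2181.2 kN·m/m
FS = M_R / M_D = 4396.2 / 2181.2 = 2.016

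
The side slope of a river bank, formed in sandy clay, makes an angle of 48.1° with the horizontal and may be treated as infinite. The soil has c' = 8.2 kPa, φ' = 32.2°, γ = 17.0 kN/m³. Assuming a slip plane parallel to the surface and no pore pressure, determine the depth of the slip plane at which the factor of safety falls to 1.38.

Setting FS = 1.38 in FS = [c' + γz cos²β tanφ'] / [γz sinβ cosβ] and solving for z:
z = c' / [γ cosβ (FS·sinβ − cosβ·tanφ')]
  = 8.2 / [17.0·cos48.1°·(1.38·sin48.1° − cos48.1°·tan32.2°)]
  = 8.2 / [17.0·0.6678·(1.38·0.7443 − 0.6678·0.6297)]
  = 8.2 / 6.8867 = 1.191 m

z = 1.19 m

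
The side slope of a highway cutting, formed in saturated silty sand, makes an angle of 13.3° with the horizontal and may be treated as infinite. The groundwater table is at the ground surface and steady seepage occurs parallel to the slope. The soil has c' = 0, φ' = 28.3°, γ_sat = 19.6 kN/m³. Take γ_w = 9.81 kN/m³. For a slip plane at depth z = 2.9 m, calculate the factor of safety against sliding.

With seepage parallel to the slope and the water table at the surface, the effective normal stress on the slip plane uses the buoyant unit weight γ' = γ_sat − γ_w while the driving shear stress uses γ_sat:
FS = [c' + γ' z cos²β tanφ'] / [γ_sat z sinβ cosβ]
(For c' = 0 this reduces to FS = (γ'/γ_sat)·tanφ'/tanβ.)
γ' = 19.6 − 9.81 = 9.79 kN/m³
Numerator = 0.0 + 9.79·2.9·cos²13.3°·tan28.3° = 0.0 + 9.79·2.9·0.9471·0.5384 = 14.478 kPa
Denominator = 19.6·2.9·sin13.3°·cos13.3° = 19.6·2.9·0.2300·0.9732 = 12.725 kPa
FS = 14.478 / 12.725 = 1.138

FS = 1.14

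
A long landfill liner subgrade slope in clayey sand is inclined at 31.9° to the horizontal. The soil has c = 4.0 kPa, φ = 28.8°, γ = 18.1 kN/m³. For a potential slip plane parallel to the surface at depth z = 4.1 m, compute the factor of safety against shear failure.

FS = 1.00

For an infinite slope with a slip plane parallel to the surface (no pore pressure): FS = [c + γz cos²β tanφ] / [γz sinβ cosβ].
γz = 18.1·4.1 = 74.21 kN/m²
Numerator = 4.0 + 74.21·cos²31.9°·tan28.8° = 4.0 + 74.21·0.7208·0.5498 = 33.405 kPa
Denominator = 74.21·sin31.9°·cos31.9° = 74.21·0.5284·0.8490 = 33.293 kPa
FS = 33.405 / 33.293 = 1.003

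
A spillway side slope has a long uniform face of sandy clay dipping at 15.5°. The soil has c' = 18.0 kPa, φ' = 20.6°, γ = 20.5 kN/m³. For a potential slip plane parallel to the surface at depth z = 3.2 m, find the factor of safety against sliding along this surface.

For an infinite slope with a slip plane parallel to the surface (no pore pressure): FS = [c' + γz cos²β tanφ'] / [γz sinβ cosβ].
γz = 20.5·3.2 = 65.60 kN/m²
Numerator = 18.0 + 65.60·cos²15.5°·tan20.6° = 18.0 + 65.60·0.9286·0.3759 = 40.896 kPa
Denominator = 65.60·sin15.5°·cos15.5° = 65.60·0.2672·0.9636 = 16.893 kPa
FS = 40.896 / 16.893 = 2.421

FS = 2.42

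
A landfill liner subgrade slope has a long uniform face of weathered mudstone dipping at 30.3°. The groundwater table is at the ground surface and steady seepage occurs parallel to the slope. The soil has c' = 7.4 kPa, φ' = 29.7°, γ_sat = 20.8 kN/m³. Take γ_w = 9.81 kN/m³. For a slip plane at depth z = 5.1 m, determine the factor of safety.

With seepage parallel to the slope and the water table at the surface, the effective normal stress on the slip plane uses the buoyant unit weight γ' = γ_sat − γ_w while the driving shear stress uses γ_sat:
FS = [c' + γ' z cos²β tanφ'] / [γ_sat z sinβ cosβ]
γ' = 20.8 − 9.81 = 10.99 kN/m³
Numerator = 7.4 + 10.99·5.1·cos²30.3°·tan29.7° = 7.4 + 10.99·5.1·0.7455·0.5704 = 31.232 kPa
Denominator = 20.8·5.1·sin30.3°·cos30.3° = 20.8·5.1·0.5045·0.8634 = 46.209 kPa
FS = 31.232 / 46.209 = 0.676

FS = 0.68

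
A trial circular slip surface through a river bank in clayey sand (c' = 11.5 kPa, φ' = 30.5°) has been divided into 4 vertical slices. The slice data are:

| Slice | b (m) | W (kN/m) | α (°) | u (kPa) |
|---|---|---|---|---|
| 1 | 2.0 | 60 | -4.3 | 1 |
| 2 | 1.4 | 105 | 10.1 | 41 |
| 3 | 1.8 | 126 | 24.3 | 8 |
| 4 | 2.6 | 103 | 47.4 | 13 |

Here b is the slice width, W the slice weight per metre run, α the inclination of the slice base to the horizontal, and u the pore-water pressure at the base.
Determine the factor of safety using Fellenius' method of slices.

Ordinary method of slices: FS = Σ[c'·Δl_i + (W_i cosα_i − u_i·Δl_i)·tanφ'] / Σ W_i sinα_i, with Δl_i = b_i / cosα_i.
Slice 1: Δl = 2.0/cos(-4.3°) = 2.006 m; N'_1 = 60·cos(-4.3°) − 1·2.006 = 57.8; c'Δl = 23.06; W sinα = -4.5
Slice 2: Δl = 1.4/cos10.1° = 1.422 m; N'_2 = 105·cos10.1° − 41·1.422 = 45.1; c'Δl = 16.35; W sinα = 18.4
Slice 3: Δl = 1.8/cos24.3° = 1.975 m; N'_3 = 126·cos24.3° − 8·1.975 = 99.0; c'Δl = 22.71; W sinα = 51.9
Slice 4: Δl = 2.6/cos47.4° = 3.841 m; N'_4 = 103·cos47.4° − 13·3.841 = 19.8; c'Δl = 44.17; W sinα = 75.8
Σc'Δl = 106.3 kN/m; ΣN' = 221.7 kN/m; ΣW sinα = 141.6 kN/m
Resisting = 106.3 + 221.7·tan30.5° = 106.3 + 130.6 = 236.9 kN/m
FS = 236.9 / 141.6 = 1.673

FS = 1.67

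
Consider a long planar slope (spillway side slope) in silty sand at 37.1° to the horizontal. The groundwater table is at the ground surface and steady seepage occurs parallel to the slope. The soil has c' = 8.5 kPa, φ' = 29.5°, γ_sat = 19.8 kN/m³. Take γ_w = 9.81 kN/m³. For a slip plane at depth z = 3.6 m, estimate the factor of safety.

With seepage parallel to the slope and the water table at the surface, the effective normal stress on the slip plane uses the buoyant unit weight γ' = γ_sat − γ_w while the driving shear stress uses γ_sat:
FS = [c' + γ' z cos²β tanφ'] / [γ_sat z sinβ cosβ]
γ' = 19.8 − 9.81 = 9.99 kN/m³
Numerator = 8.5 + 9.99·3.6·cos²37.1°·tan29.5° = 8.5 + 9.99·3.6·0.6361·0.5658 = 21.444 kPa
Denominator = 19.8·3.6·sin37.1°·cos37.1° = 19.8·3.6·0.6032·0.7976 = 34.293 kPa
FS = 21.444 / 34.293 = 0.625

FS = 0.63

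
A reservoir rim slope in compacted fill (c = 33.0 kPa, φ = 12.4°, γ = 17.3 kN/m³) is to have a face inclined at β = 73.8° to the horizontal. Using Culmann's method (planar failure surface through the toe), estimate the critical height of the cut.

H_c = 13.73 m

Culmann's analysis gives the critical failure plane at α_cr = (β + φ)/2 = (73.8 + 12.4)/2 = 43.1°, and the critical height
H_c = (4c/γ) · sinβ cosφ / [1 − cos(β − φ)]
    = (4·33.0/17.3) · sin73.8°·cos12.4° / [1 − cos(61.4°)]
    = 7.630 · 0.9603·0.9767 / [1 − 0.4787]
    = 7.630 · 0.9379 / 0.5213
    = 13.73 m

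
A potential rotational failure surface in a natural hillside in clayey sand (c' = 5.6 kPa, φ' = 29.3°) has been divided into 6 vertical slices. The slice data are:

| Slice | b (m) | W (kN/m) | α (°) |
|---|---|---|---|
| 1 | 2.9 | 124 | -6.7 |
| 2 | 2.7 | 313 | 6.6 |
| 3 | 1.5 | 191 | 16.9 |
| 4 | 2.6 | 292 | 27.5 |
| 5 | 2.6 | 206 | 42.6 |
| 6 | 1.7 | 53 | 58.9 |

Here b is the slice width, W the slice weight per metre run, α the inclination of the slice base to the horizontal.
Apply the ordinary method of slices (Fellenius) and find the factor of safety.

FS = 1.73

Ordinary method of slices: FS = Σ[c'·Δl_i + (W_i cosα_i)·tanφ'] / Σ W_i sinα_i, with Δl_i = b_i / cosα_i.
Slice 1: Δl = 2.9/cos(-6.7°) = 2.920 m; N'_1 = 124·cos(-6.7°) = 123.2; c'Δl = 16.35; W sinα = -14.5
Slice 2: Δl = 2.7/cos6.6° = 2.718 m; N'_2 = 313·cos6.6° = 310.9; c'Δl = 15.22; W sinα = 36.0
Slice 3: Δl = 1.5/cos16.9° = 1.568 m; N'_3 = 191·cos16.9° = 182.8; c'Δl = 8.78; W sinα = 55.5
Slice 4: Δl = 2.6/cos27.5° = 2.931 m; N'_4 = 292·cos27.5° = 259.0; c'Δl = 16.41; W sinα = 134.8
Slice 5: Δl = 2.6/cos42.6° = 3.532 m; N'_5 = 206·cos42.6° = 151.6; c'Δl = 19.78; W sinα = 139.4
Slice 6: Δl = 1.7/cos58.9° = 3.291 m; N'_6 = 53·cos58.9° = 27.4; c'Δl = 18.43; W sinα = 45.4
Σc'Δl = 95.0 kN/m; ΣN' = 1054.8 kN/m; ΣW sinα = 396.7 kN/m
Resisting = 95.0 + 1054.8·tan29.3° = 95.0 + 592.0 = 686.9 kN/m
FS = 686.9 / 396.7 = 1.732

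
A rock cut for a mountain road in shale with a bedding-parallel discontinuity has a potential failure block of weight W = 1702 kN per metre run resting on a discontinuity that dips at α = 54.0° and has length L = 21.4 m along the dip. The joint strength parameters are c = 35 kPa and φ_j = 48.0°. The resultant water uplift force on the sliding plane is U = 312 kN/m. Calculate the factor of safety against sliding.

FS = 1.10

Resolving the block weight along and normal to the plane and applying the Mohr–Coulomb strength on the joint:
N' = W cosα − U = 1702·cos54.0° − 312 = 688.4 kN/m
Driving force T = W sinα = 1702·sin54.0° = 1376.9 kN/m
Resisting force R = c·L + N'·tanφ_j = 35·21.4 + 688.4·tan48.0° = 749.0 + 764.6 = 1513.6 kN/m
FS = R / T = 1513.6 / 1376.9 = 1.099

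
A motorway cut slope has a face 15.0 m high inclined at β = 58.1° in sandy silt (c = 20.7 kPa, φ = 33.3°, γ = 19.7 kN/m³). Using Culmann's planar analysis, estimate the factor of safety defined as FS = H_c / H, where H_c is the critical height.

H_c = (4c/γ) · sinβ cosφ / [1 − cos(β − φ)]
    = (4·20.7/19.7) · sin58.1°·cos33.3° / [1 − cos24.8°]
    = 4.203 · 0.7096 / 0.0922 = 32.34 m
FS = H_c / H = 32.34 / 15.0 = 2.156

FS = 2.16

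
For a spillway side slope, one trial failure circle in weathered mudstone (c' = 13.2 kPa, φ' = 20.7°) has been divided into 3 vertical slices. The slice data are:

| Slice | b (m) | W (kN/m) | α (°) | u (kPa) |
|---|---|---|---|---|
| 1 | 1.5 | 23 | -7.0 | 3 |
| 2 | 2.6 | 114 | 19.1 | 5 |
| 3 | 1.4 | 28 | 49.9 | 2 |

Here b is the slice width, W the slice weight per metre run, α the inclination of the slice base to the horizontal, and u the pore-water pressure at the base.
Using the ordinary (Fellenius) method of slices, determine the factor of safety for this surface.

FS = 2.37

Ordinary method of slices: FS = Σ[c'·Δl_i + (W_i cosα_i − u_i·Δl_i)·tanφ'] / Σ W_i sinα_i, with Δl_i = b_i / cosα_i.
Slice 1: Δl = 1.5/cos(-7.0°) = 1.511 m; N'_1 = 23·cos(-7.0°) − 3·1.511 = 18.3; c'Δl = 19.95; W sinα = -2.8
Slice 2: Δl = 2.6/cos19.1° = 2.751 m; N'_2 = 114·cos19.1° − 5·2.751 = 94.0; c'Δl = 36.32; W sinα = 37.3
Slice 3: Δl = 1.4/cos49.9° = 2.173 m; N'_3 = 28·cos49.9° − 2·2.173 = 13.7; c'Δl = 28.69; W sinα = 21.4
Σc'Δl = 85.0 kN/m; ΣN' = 126.0 kN/m; ΣW sinα = 55.9 kN/m
Resisting = 85.0 + 126.0·tan20.7° = 85.0 + 47.6 = 132.6 kN/m
FS = 132.6 / 55.9 = 2.370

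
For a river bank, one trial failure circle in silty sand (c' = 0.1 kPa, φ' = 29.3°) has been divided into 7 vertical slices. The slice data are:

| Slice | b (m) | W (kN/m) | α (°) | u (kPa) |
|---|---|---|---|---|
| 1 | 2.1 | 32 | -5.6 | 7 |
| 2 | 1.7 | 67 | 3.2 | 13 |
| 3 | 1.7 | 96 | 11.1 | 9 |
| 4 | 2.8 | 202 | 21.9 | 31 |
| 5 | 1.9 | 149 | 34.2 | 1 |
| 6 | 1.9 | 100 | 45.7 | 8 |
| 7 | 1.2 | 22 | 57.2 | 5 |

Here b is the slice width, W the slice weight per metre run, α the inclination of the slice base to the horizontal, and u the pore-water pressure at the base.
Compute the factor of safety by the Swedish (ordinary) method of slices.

FS = 0.85

Ordinary method of slices: FS = Σ[c'·Δl_i + (W_i cosα_i − u_i·Δl_i)·tanφ'] / Σ W_i sinα_i, with Δl_i = b_i / cosα_i.
Slice 1: Δl = 2.1/cos(-5.6°) = 2.110 m; N'_1 = 32·cos(-5.6°) − 7·2.110 = 17.1; c'Δl = 0.21; W sinα = -3.1
Slice 2: Δl = 1.7/cos3.2° = 1.703 m; N'_2 = 67·cos3.2° − 13·1.703 = 44.8; c'Δl = 0.17; W sinα = 3.7
Slice 3: Δl = 1.7/cos11.1° = 1.732 m; N'_3 = 96·cos11.1° − 9·1.732 = 78.6; c'Δl = 0.17; W sinα = 18.5
Slice 4: Δl = 2.8/cos21.9° = 3.018 m; N'_4 = 202·cos21.9° − 31·3.018 = 93.9; c'Δl = 0.30; W sinα = 75.3
Slice 5: Δl = 1.9/cos34.2° = 2.297 m; N'_5 = 149·cos34.2° − 1·2.297 = 120.9; c'Δl = 0.23; W sinα = 83.8
Slice 6: Δl = 1.9/cos45.7° = 2.720 m; N'_6 = 100·cos45.7° − 8·2.720 = 48.1; c'Δl = 0.27; W sinα = 71.6
Slice 7: Δl = 1.2/cos57.2° = 2.215 m; N'_7 = 22·cos57.2° − 5·2.215 = 0.8; c'Δl = 0.22; W sinα = 18.5
Σc'Δl = 1.6 kN/m; ΣN' = 404.2 kN/m; ΣW sinα = 268.3 kN/m
Resisting = 1.6 + 404.2·tan29.3° = 1.6 + 226.8 = 228.4 kN/m
FS = 228.4 / 268.3 = 0.851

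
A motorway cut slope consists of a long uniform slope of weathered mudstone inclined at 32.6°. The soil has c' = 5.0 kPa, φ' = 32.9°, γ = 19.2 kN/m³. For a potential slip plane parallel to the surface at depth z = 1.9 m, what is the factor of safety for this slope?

FS = 1.31

For an infinite slope with a slip plane parallel to the surface (no pore pressure): FS = [c' + γz cos²β tanφ'] / [γz sinβ cosβ].
γz = 19.2·1.9 = 36.48 kN/m²
Numerator = 5.0 + 36.48·cos²32.6°·tan32.9° = 5.0 + 36.48·0.7097·0.6469 = 21.750 kPa
Denominator = 36.48·sin32.6°·cos32.6° = 36.48·0.5388·0.8425 = 16.558 kPa
FS = 21.750 / 16.558 = 1.314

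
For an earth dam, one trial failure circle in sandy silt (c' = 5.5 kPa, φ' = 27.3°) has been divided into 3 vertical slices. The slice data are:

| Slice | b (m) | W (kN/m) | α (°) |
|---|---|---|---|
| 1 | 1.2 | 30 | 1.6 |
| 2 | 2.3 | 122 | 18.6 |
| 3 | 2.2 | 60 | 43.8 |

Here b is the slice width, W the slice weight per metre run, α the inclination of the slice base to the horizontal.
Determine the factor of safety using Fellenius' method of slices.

Ordinary method of slices: FS = Σ[c'·Δl_i + (W_i cosα_i)·tanφ'] / Σ W_i sinα_i, with Δl_i = b_i / cosα_i.
Slice 1: Δl = 1.2/cos1.6° = 1.200 m; N'_1 = 30·cos1.6° = 30.0; c'Δl = 6.60; W sinα = 0.8
Slice 2: Δl = 2.3/cos18.6° = 2.427 m; N'_2 = 122·cos18.6° = 115.6; c'Δl = 13.35; W sinα = 38.9
Slice 3: Δl = 2.2/cos43.8° = 3.048 m; N'_3 = 60·cos43.8° = 43.3; c'Δl = 16.76; W sinα = 41.5
Σc'Δl = 36.7 kN/m; ΣN' = 188.9 kN/m; ΣW sinα = 81.3 kN/m
Resisting = 36.7 + 188.9·tan27.3° = 36.7 + 97.5 = 134.2 kN/m
FS = 134.2 / 81.3 = 1.651

FS = 1.65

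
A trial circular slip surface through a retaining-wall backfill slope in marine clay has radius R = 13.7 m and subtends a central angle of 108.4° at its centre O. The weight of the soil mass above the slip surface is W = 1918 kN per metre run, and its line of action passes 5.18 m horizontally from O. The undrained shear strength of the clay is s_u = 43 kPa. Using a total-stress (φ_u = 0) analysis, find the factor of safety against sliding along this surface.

Taking moments about the centre O, the resisting moment is provided by the undrained shear strength acting along the arc:
Arc length L_a = R·θ = 13.7·(108.4°·π/180) = 13.7·1.8919 = 25.92 m
M_R = s_u·L_a·R = 43·25.92·13.7 = 15269.2 kN·m/m
M_D = W·d = 1918·5.18 = 9935.2 kN·m/m
FS = M_R / M_D = 15269.2 / 9935.2 = 1.537

FS = 1.54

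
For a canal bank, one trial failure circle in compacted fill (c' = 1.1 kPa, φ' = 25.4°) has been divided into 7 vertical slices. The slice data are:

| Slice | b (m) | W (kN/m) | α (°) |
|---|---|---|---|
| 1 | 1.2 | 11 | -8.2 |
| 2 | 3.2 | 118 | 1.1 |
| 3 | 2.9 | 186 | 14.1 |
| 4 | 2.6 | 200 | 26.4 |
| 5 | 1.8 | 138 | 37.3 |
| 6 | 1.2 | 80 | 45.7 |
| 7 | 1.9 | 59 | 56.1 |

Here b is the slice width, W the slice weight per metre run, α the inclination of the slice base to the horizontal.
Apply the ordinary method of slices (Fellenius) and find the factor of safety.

FS = 1.06

Ordinary method of slices: FS = Σ[c'·Δl_i + (W_i cosα_i)·tanφ'] / Σ W_i sinα_i, with Δl_i = b_i / cosα_i.
Slice 1: Δl = 1.2/cos(-8.2°) = 1.212 m; N'_1 = 11·cos(-8.2°) = 10.9; c'Δl = 1.33; W sinα = -1.6
Slice 2: Δl = 3.2/cos1.1° = 3.201 m; N'_2 = 118·cos1.1° = 118.0; c'Δl = 3.52; W sinα = 2.3
Slice 3: Δl = 2.9/cos14.1° = 2.990 m; N'_3 = 186·cos14.1° = 180.4; c'Δl = 3.29; W sinα = 45.3
Slice 4: Δl = 2.6/cos26.4° = 2.903 m; N'_4 = 200·cos26.4° = 179.1; c'Δl = 3.19; W sinα = 88.9
Slice 5: Δl = 1.8/cos37.3° = 2.263 m; N'_5 = 138·cos37.3° = 109.8; c'Δl = 2.49; W sinα = 83.6
Slice 6: Δl = 1.2/cos45.7° = 1.718 m; N'_6 = 80·cos45.7° = 55.9; c'Δl = 1.89; W sinα = 57.3
Slice 7: Δl = 1.9/cos56.1° = 3.407 m; N'_7 = 59·cos56.1° = 32.9; c'Δl = 3.75; W sinα = 49.0
Σc'Δl = 19.5 kN/m; ΣN' = 687.0 kN/m; ΣW sinα = 324.8 kN/m
Resisting = 19.5 + 687.0·tan25.4° = 19.5 + 326.2 = 345.7 kN/m
FS = 345.7 / 324.8 = 1.064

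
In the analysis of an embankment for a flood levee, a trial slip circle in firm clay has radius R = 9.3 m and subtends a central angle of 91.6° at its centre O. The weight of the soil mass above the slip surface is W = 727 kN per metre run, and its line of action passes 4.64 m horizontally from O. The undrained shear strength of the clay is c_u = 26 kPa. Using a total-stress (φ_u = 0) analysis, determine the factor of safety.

Taking moments about the centre O, the resisting moment is provided by the undrained shear strength acting along the arc:
Arc length L_a = R·θ = 9.3·(91.6°·π/180) = 9.3·1.5987 = 14.87 m
M_R = c_u·L_a·R = 26·14.87·9.3 = 3595.1 kN·m/m
M_D = W·d = 727·4.64 = 3373.3 kN·m/m
FS = M_R / M_D = 3595.1 / 3373.3 = 1.066

FS = 1.07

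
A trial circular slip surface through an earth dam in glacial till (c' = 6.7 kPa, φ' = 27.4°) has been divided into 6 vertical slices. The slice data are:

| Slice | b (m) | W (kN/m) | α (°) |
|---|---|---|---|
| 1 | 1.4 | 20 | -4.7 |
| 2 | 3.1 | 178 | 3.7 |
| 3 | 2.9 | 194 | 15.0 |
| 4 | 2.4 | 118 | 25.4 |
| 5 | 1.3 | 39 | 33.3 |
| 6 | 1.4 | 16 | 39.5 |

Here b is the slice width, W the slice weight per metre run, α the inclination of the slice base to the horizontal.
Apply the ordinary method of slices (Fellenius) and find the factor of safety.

FS = 2.59

Ordinary method of slices: FS = Σ[c'·Δl_i + (W_i cosα_i)·tanφ'] / Σ W_i sinα_i, with Δl_i = b_i / cosα_i.
Slice 1: Δl = 1.4/cos(-4.7°) = 1.405 m; N'_1 = 20·cos(-4.7°) = 19.9; c'Δl = 9.41; W sinα = -1.6
Slice 2: Δl = 3.1/cos3.7° = 3.106 m; N'_2 = 178·cos3.7° = 177.6; c'Δl = 20.81; W sinα = 11.5
Slice 3: Δl = 2.9/cos15.0° = 3.002 m; N'_3 = 194·cos15.0° = 187.4; c'Δl = 20.12; W sinα = 50.2
Slice 4: Δl = 2.4/cos25.4° = 2.657 m; N'_4 = 118·cos25.4° = 106.6; c'Δl = 17.80; W sinα = 50.6
Slice 5: Δl = 1.3/cos33.3° = 1.555 m; N'_5 = 39·cos33.3° = 32.6; c'Δl = 10.42; W sinα = 21.4
Slice 6: Δl = 1.4/cos39.5° = 1.814 m; N'_6 = 16·cos39.5° = 12.3; c'Δl = 12.16; W sinα = 10.2
Σc'Δl = 90.7 kN/m; ΣN' = 536.5 kN/m; ΣW sinα = 142.3 kN/m
Resisting = 90.7 + 536.5·tan27.4° = 90.7 + 278.1 = 368.8 kN/m
FS = 368.8 / 142.3 = 2.592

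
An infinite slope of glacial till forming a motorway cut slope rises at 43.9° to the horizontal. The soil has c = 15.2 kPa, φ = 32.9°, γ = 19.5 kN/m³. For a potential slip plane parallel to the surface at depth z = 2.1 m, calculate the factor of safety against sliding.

FS = 1.42

For an infinite slope with a slip plane parallel to the surface (no pore pressure): FS = [c + γz cos²β tanφ] / [γz sinβ cosβ].
γz = 19.5·2.1 = 40.95 kN/m²
Numerator = 15.2 + 40.95·cos²43.9°·tan32.9° = 15.2 + 40.95·0.5192·0.6469 = 28.954 kPa
Denominator = 40.95·sin43.9°·cos43.9° = 40.95·0.6934·0.7206 = 20.460 kPa
FS = 28.954 / 20.460 = 1.415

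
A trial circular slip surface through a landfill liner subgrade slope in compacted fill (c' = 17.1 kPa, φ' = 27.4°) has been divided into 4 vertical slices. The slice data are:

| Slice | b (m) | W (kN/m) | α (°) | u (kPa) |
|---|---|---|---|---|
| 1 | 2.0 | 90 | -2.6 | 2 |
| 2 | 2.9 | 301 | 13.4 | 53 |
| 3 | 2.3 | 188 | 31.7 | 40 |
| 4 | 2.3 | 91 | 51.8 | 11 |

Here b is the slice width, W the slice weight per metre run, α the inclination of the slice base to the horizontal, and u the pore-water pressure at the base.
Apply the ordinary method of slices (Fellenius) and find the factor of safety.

FS = 1.46

Ordinary method of slices: FS = Σ[c'·Δl_i + (W_i cosα_i − u_i·Δl_i)·tanφ'] / Σ W_i sinα_i, with Δl_i = b_i / cosα_i.
Slice 1: Δl = 2.0/cos(-2.6°) = 2.002 m; N'_1 = 90·cos(-2.6°) − 2·2.002 = 85.9; c'Δl = 34.24; W sinα = -4.1
Slice 2: Δl = 2.9/cos13.4° = 2.981 m; N'_2 = 301·cos13.4° − 53·2.981 = 134.8; c'Δl = 50.98; W sinα = 69.8
Slice 3: Δl = 2.3/cos31.7° = 2.703 m; N'_3 = 188·cos31.7° − 40·2.703 = 51.8; c'Δl = 46.23; W sinα = 98.8
Slice 4: Δl = 2.3/cos51.8° = 3.719 m; N'_4 = 91·cos51.8° − 11·3.719 = 15.4; c'Δl = 63.60; W sinα = 71.5
Σc'Δl = 195.0 kN/m; ΣN' = 287.9 kN/m; ΣW sinα = 236.0 kN/m
Resisting = 195.0 + 287.9·tan27.4° = 195.0 + 149.2 = 344.3 kN/m
FS = 344.3 / 236.0 = 1.459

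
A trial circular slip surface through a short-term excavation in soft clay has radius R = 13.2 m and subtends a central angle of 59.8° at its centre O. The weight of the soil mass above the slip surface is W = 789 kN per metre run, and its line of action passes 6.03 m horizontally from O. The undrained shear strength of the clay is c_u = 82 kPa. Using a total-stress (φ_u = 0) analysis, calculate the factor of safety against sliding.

FS = 3.13

Taking moments about the centre O, the resisting moment is provided by the undrained shear strength acting along the arc:
Arc length L_a = R·θ = 13.2·(59.8°·π/180) = 13.2·1.0437 = 13.78 m
M_R = c_u·L_a·R = 82·13.78·13.2 = 14912.2 kN·m/m
M_D = W·d = 789·6.03 = 4757.7 kN·m/m
FS = M_R / M_D = 14912.2 / 4757.7 = 3.134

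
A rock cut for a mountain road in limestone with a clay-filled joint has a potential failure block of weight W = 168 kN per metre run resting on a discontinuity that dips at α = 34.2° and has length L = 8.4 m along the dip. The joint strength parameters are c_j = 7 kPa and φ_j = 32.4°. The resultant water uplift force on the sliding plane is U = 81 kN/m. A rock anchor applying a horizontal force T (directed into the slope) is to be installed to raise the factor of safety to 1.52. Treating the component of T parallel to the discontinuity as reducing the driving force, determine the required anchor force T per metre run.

Resolving forces along and normal to the sliding plane, with the horizontal anchor force T adding T·sinα to the effective normal force and T·cosα acting up the plane against the driving force:
FS = [c_jL + (W cosα − U + T sinα) tanφ_j] / [W sinα − T cosα]
Without the anchor: N' = 57.9 kN/m, driving T_d = 94.4 kN/m, resisting R = 7·8.4 + 57.9·tan32.4° = 95.6 kN/m, FS = 1.01.
Setting FS = 1.52 and solving for T:
1.52·(94.4 − T cos34.2°) = 95.6 + T sin34.2°·tan32.4°
T·(sin34.2°·tan32.4° + 1.52·cos34.2°) = 1.52·94.4 − 95.6
T·(0.5621·0.6346 + 1.52·0.8271) = 143.5 − 95.6 = 48.0
T·1.6139 = 48.0
T = 29.7 kN/m

T = 30 kN/m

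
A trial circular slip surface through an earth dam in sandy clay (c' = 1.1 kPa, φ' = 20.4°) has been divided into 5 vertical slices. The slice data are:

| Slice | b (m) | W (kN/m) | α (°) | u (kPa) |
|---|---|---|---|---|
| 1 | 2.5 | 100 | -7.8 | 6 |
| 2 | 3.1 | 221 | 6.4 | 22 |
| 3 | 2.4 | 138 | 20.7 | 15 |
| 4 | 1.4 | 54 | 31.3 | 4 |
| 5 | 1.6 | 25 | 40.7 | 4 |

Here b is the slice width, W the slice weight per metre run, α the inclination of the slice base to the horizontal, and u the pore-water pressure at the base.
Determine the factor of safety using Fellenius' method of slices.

Ordinary method of slices: FS = Σ[c'·Δl_i + (W_i cosα_i − u_i·Δl_i)·tanφ'] / Σ W_i sinα_i, with Δl_i = b_i / cosα_i.
Slice 1: Δl = 2.5/cos(-7.8°) = 2.523 m; N'_1 = 100·cos(-7.8°) − 6·2.523 = 83.9; c'Δl = 2.78; W sinα = -13.6
Slice 2: Δl = 3.1/cos6.4° = 3.119 m; N'_2 = 221·cos6.4° − 22·3.119 = 151.0; c'Δl = 3.43; W sinα = 24.6
Slice 3: Δl = 2.4/cos20.7° = 2.566 m; N'_3 = 138·cos20.7° − 15·2.566 = 90.6; c'Δl = 2.82; W sinα = 48.8
Slice 4: Δl = 1.4/cos31.3° = 1.638 m; N'_4 = 54·cos31.3° − 4·1.638 = 39.6; c'Δl = 1.80; W sinα = 28.1
Slice 5: Δl = 1.6/cos40.7° = 2.110 m; N'_5 = 25·cos40.7° − 4·2.110 = 10.5; c'Δl = 2.32; W sinα = 16.3
Σc'Δl = 13.2 kN/m; ΣN' = 375.6 kN/m; ΣW sinα = 104.2 kN/m
Resisting = 13.2 + 375.6·tan20.4° = 13.2 + 139.7 = 152.9 kN/m
FS = 152.9 / 104.2 = 1.467

FS = 1.47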